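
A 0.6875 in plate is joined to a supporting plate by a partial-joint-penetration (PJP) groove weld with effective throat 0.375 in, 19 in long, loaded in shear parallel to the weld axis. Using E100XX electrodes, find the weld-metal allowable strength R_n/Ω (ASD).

R_n/Ω ≈ 214 kips

E100XX → F_EXX = 100 ksi.
Effective throat (given) t_e = 0.375 in.
A_we = 0.375 × 19 = 7.125 in².
F_nw = 0.6 F_EXX = 60 ksi.
R_n/Ω = (60 × 7.125) / 2.0 = 213.8 kips.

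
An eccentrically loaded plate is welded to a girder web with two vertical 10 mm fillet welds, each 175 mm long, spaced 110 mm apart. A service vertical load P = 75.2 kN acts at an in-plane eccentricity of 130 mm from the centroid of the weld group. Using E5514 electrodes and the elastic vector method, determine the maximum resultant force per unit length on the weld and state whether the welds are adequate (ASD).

E55XX → F_EXX = 550 MPa.
Total weld length L_w = 350 mm. Treat welds as unit-width lines.
Polar moment about centroid: J = 2[d³/12 + d(b/2)²] = 2[175³/12 + 175×55²] = 1952000 mm³.
Direct shear f_v = P/L_w = 75.2×10³ / 350 = 214.9 N/mm (vertical).
Torsion M = P·e = 75.2×10³ × 130 = 9776000 N·mm.
Critical point at (x, y) = (55, 87.5) from centroid. f_tx = M·y/J = 438.2 N/mm; f_ty = M·x/J = 275.5 N/mm.
Resultant f_max = √[f_tx² + (f_v + f_ty)²] = √[438.2² + (214.9 + 275.5)²] = 657.6 N/mm.
Capacity per unit length: r_n/Ω = (1/2.0) × 0.6 × 550 × (0.707 × 10) = 1167 N/mm.
657.6 ≤ 1167 → adequate.

f_max ≈ 658 N/mm; adequate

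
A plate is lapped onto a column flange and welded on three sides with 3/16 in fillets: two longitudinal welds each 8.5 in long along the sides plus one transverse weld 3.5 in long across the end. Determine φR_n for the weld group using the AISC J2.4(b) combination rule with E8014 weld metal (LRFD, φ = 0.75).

φR_n ≈ 97.8 kip

E80XX → F_EXX = 80 ksi.
t_e = 0.707 × 0.1875 = 0.1326 in.
R_nwl = 0.6 × 80 × 0.1326 × 17 = 108.2 kip (longitudinal, 2 welds).
R_nwt = 0.6 × 80 × 0.1326 × 3.5 = 22.27 kip (transverse, base value).
(i) R_nwl + R_nwt = 130.4 kip; (ii) 0.85 R_nwl + 1.5 R_nwt = 125.4 kip.
R_n = max = 130.4 kip [governs: (i)]; φR_n = 97.83 kip.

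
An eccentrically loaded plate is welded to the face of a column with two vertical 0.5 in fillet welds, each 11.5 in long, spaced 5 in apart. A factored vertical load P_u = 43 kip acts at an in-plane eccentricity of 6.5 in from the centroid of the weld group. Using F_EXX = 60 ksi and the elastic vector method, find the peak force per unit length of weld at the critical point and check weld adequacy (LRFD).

Total weld length L_w = 23 in. Treat welds as unit-width lines.
Polar moment about centroid: J = 2[d³/12 + d(b/2)²] = 2[11.5³/12 + 11.5×2.5²] = 397.2 in³.
Direct shear f_v = P/L_w = 43 / 23 = 1.87 kip/in (vertical).
Torsion M = P·e = 43 × 6.5 = 279.5 kip·in.
Critical point at (x, y) = (2.5, 5.75) from centroid. f_tx = M·y/J = 4.046 kip/in; f_ty = M·x/J = 1.759 kip/in.
Resultant f_max = √[f_tx² + (f_v + f_ty)²] = √[4.046² + (1.87 + 1.759)²] = 5.435 kip/in.
Capacity per unit length: φr_n = 0.75 × 0.6 × 60 × (0.707 × 0.5) = 9.544 kip/in.
5.435 ≤ 9.544 → adequate.

f_max ≈ 5.43 kip/in; adequate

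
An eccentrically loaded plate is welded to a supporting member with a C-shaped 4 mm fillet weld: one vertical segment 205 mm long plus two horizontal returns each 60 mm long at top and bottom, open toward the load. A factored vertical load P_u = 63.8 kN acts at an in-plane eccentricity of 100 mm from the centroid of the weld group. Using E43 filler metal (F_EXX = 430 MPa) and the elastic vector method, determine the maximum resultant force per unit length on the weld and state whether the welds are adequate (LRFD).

Total weld length L_w = 325 mm. Treat welds as unit-width lines.
Centroid: x̄ = 2×60×30 / 325 = 11.08 mm from the vertical weld.
Polar moment about centroid: J = I_x + I_y = [205³/12 + 2×60×102.5²] + [205×11.08² + 2(60³/12 + 60×18.92²)] = 2083000 mm³.
Direct shear f_v = P/L_w = 63.8×10³ / 325 = 196.3 N/mm (vertical).
Torsion M = P·e = 63.8×10³ × 100 = 6380000 N·mm.
Critical point at (x, y) = (48.92, 102.5) from centroid. f_tx = M·y/J = 314 N/mm; f_ty = M·x/J = 149.9 N/mm.
Resultant f_max = √[f_tx² + (f_v + f_ty)²] = √[314² + (196.3 + 149.9)²] = 467.3 N/mm.
Capacity per unit length: φr_n = 0.75 × 0.6 × 430 × (0.707 × 4) = 547.2 N/mm.
467.3 ≤ 547.2 → adequate.

f_max ≈ 467 N/mm; adequate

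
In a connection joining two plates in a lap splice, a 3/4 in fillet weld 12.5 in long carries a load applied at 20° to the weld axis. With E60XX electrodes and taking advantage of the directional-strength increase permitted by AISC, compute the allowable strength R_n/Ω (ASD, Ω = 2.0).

E60XX → F_EXX = 60 ksi.
t_e = 0.707 × 0.75 = 0.5302 in; A_we = 0.5302 × 12.5 = 6.628 in².
Directional factor: 1.0 + 0.5 sin^1.5(20°) = 1.1.
F_nw = 0.6 × 60 × 1.1 = 39.6 ksi.
R_n/Ω = (39.6 × 6.628) / 2.0 = 131.2 kips.

R_n/Ω ≈ 131 kips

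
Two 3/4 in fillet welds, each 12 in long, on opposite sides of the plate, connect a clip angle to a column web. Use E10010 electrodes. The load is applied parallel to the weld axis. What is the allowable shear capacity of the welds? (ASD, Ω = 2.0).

E100XX → F_EXX = 100 ksi.
Effective throat t_e = 0.707 × 0.75 = 0.5302 in.
Total length L = 24 in; A_we = 0.5302 × 24 = 12.73 in².
F_nw = 0.6 F_EXX = 0.6 × 100 = 60 ksi.
R_n = 60 × 12.73 = 763.6 kip; R_n/Ω = 763.6/2.0 = 381.8 kip.

R_n/Ω ≈ 382 kip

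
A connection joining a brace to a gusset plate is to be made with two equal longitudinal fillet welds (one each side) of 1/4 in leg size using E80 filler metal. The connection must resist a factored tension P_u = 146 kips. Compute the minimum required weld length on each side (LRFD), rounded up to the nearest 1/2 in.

L = 11.5 in on each side

E80XX → F_EXX = 80 ksi.
Throat t_e = 0.707 × 0.25 = 0.1767 in.
φr_n = 0.75 × 0.6 × 80 × 0.1767 = 6.363 kips/in.
L_req = P_u / φr_n = 146 / 6.363 = 22.95 in total.
Per side: 22.95 / 2 = 11.47 in.
Round up → use L = 11.5 in on each side.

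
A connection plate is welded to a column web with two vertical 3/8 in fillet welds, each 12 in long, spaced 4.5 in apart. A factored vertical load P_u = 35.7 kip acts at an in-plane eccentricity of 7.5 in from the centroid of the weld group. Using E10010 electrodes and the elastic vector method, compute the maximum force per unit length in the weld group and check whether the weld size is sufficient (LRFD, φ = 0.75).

E100XX → F_EXX = 100 ksi.
Total weld length L_w = 24 in. Treat welds as unit-width lines.
Polar moment about centroid: J = 2[d³/12 + d(b/2)²] = 2[12³/12 + 12×2.25²] = 409.5 in³.
Direct shear f_v = P/L_w = 35.7 / 24 = 1.488 kip/in (vertical).
Torsion M = P·e = 35.7 × 7.5 = 267.75 kip·in.
Critical point at (x, y) = (2.25, 6) from centroid. f_tx = M·y/J = 3.923 kip/in; f_ty = M·x/J = 1.471 kip/in.
Resultant f_max = √[f_tx² + (f_v + f_ty)²] = √[3.923² + (1.488 + 1.471)²] = 4.914 kip/in.
Capacity per unit length: φr_n = 0.75 × 0.6 × 100 × (0.707 × 0.375) = 11.93 kip/in.
4.914 ≤ 11.93 → adequate.

f_max ≈ 4.91 kip/in; adequate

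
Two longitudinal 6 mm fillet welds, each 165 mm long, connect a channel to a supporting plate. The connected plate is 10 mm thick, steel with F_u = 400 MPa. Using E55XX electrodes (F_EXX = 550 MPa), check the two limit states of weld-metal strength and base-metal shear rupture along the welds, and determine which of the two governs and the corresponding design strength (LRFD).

φR_n ≈ 346 kN (weld metal governs)

t_e = 0.707 × 6 = 4.242 mm; L = 330 mm.
Weld metal: φR_n = 0.75 × 0.6 × 550 × 4.242 × 330 × 10⁻³ = 346.5 kN.
Base metal (shear rupture): φR_n = 0.75 × 0.6 × 400 × 10 × 330 × 10⁻³ = 594 kN.
Governing: weld metal.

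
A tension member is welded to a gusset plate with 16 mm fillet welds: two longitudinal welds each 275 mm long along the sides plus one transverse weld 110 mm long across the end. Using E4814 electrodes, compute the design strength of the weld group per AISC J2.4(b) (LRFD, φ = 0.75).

E48XX → F_EXX = 480 MPa.
t_e = 0.707 × 16 = 11.31 mm.
R_nwl = 0.6 × 480 × 11.31 × 550 × 10⁻³ = 1792 kN (longitudinal, 2 welds).
R_nwt = 0.6 × 480 × 11.31 × 110 × 10⁻³ = 358.4 kN (transverse, base value).
(i) R_nwl + R_nwt = 2150 kN; (ii) 0.85 R_nwl + 1.5 R_nwt = 2061 kN.
R_n = max = 2150 kN [governs: (i)]; φR_n = 1613 kN.

φR_n ≈ 1610 kN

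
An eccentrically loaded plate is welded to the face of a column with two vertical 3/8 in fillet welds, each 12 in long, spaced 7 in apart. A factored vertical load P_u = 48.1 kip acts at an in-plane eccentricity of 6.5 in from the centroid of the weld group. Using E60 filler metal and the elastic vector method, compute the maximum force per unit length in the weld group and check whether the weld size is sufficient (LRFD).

f_max ≈ 5.05 kip/in; adequate

E60XX → F_EXX = 60 ksi.
Total weld length L_w = 24 in. Treat welds as unit-width lines.
Polar moment about centroid: J = 2[d³/12 + d(b/2)²] = 2[12³/12 + 12×3.5²] = 582 in³.
Direct shear f_v = P/L_w = 48.1 / 24 = 2.004 kip/in (vertical).
Torsion M = P·e = 48.1 × 6.5 = 312.65 kip·in.
Critical point at (x, y) = (3.5, 6) from centroid. f_tx = M·y/J = 3.223 kip/in; f_ty = M·x/J = 1.88 kip/in.
Resultant f_max = √[f_tx² + (f_v + f_ty)²] = √[3.223² + (2.004 + 1.88)²] = 5.048 kip/in.
Capacity per unit length: φr_n = 0.75 × 0.6 × 60 × (0.707 × 0.375) = 7.158 kip/in.
5.048 ≤ 7.158 → adequate.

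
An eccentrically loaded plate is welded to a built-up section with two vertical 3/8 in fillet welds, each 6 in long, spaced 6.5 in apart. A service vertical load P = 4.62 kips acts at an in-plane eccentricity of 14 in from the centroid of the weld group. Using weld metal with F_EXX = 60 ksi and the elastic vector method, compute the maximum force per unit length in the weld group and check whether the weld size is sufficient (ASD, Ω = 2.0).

Total weld length L_w = 12 in. Treat welds as unit-width lines.
Polar moment about centroid: J = 2[d³/12 + d(b/2)²] = 2[6³/12 + 6×3.25²] = 162.8 in³.
Direct shear f_v = P/L_w = 4.62 / 12 = 0.385 kip/in (vertical).
Torsion M = P·e = 4.62 × 14 = 64.68 kip·in.
Critical point at (x, y) = (3.25, 3) from centroid. f_tx = M·y/J = 1.192 kip/in; f_ty = M·x/J = 1.292 kip/in.
Resultant f_max = √[f_tx² + (f_v + f_ty)²] = √[1.192² + (0.385 + 1.292)²] = 2.057 kip/in.
Capacity per unit length: r_n/Ω = (1/2.0) × 0.6 × 60 × (0.707 × 0.375) = 4.772 kip/in.
2.057 ≤ 4.772 → adequate.

f_max ≈ 2.06 kip/in; adequate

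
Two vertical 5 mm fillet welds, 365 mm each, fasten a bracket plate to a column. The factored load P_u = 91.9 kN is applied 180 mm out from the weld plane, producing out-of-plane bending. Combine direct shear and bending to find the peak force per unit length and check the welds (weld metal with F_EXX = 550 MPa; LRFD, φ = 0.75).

L_w = 2 × 365 = 730 mm; section modulus (unit throat) S = 2 × L²/6 = 44410 mm².
Direct shear f_v = P/L_w = 91.9×10³/730 = 125.9 N/mm.
Moment M = P × e = 91.9×10³ × 180 = 16542000 N·mm; bending f_b = M/S = 372.5 N/mm.
f_max = √(f_v² + f_b²) = √(125.9² + 372.5²) = 393.2 N/mm.
φr_n = 0.75 × 0.6 × 550 × (0.707 × 5) = 874.9 N/mm → adequate.

f_max ≈ 393 N/mm; adequate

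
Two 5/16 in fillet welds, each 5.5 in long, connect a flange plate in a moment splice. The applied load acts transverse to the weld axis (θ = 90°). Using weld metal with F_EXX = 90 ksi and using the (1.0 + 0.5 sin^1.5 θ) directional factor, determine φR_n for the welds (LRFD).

φR_n ≈ 148 kip

t_e = 0.707 × 0.3125 = 0.2209 in; A_we = 0.2209 × 11 = 2.43 in².
Directional factor: 1.0 + 0.5 sin^1.5(90°) = 1.5.
F_nw = 0.6 × 90 × 1.5 = 81 ksi.
φR_n = 0.75 × 81 × 2.43 = 147.6 kip.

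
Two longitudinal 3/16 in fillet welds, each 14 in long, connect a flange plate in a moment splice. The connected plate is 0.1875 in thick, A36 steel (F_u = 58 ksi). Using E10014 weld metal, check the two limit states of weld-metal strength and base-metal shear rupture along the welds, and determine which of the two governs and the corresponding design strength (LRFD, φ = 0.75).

E100XX → F_EXX = 100 ksi.
t_e = 0.707 × 0.1875 = 0.1326 in; L = 28 in.
Weld metal: φR_n = 0.75 × 0.6 × 100 × 0.1326 × 28 = 167 kips.
Base metal (shear rupture): φR_n = 0.75 × 0.6 × 58 × 0.1875 × 28 = 137 kips.
Governing: base-metal shear rupture.

φR_n ≈ 137 kips (base-metal shear rupture governs)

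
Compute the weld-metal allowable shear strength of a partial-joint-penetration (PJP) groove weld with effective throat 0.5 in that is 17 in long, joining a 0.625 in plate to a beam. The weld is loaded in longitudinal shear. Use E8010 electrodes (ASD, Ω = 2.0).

E80XX → F_EXX = 80 ksi.
Effective throat (given) t_e = 0.5 in.
A_we = 0.5 × 17 = 8.5 in².
F_nw = 0.6 F_EXX = 48 ksi.
R_n/Ω = (48 × 8.5) / 2.0 = 204 kips.

R_n/Ω ≈ 204 kips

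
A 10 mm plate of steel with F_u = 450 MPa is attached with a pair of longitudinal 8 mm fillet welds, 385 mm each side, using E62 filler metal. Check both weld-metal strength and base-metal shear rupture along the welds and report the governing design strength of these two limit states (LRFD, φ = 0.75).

E62XX → F_EXX = 620 MPa.
t_e = 0.707 × 8 = 5.656 mm; L = 770 mm.
Weld metal: φR_n = 0.75 × 0.6 × 620 × 5.656 × 770 × 10⁻³ = 1215 kN.
Base metal (shear rupture): φR_n = 0.75 × 0.6 × 450 × 10 × 770 × 10⁻³ = 1559 kN.
Governing: weld metal.

φR_n ≈ 1220 kN (weld metal governs)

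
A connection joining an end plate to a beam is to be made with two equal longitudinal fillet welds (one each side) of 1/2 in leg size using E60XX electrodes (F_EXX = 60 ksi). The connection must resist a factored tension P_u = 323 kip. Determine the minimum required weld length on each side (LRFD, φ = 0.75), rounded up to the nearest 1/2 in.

Throat t_e = 0.707 × 0.5 = 0.3535 in.
φr_n = 0.75 × 0.6 × 60 × 0.3535 = 9.544 kip/in.
L_req = P_u / φr_n = 323 / 9.544 = 33.84 in total.
Per side: 33.84 / 2 = 16.92 in.
Round up → use L = 17 in on each side.

L = 17 in on each side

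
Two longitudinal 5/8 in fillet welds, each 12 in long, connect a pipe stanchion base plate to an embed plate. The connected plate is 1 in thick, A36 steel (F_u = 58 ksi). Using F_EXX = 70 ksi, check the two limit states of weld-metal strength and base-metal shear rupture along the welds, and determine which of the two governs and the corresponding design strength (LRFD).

t_e = 0.707 × 0.625 = 0.4419 in; L = 24 in.
Weld metal: φR_n = 0.75 × 0.6 × 70 × 0.4419 × 24 = 334.1 kip.
Base metal (shear rupture): φR_n = 0.75 × 0.6 × 58 × 1 × 24 = 626.4 kip.
Governing: weld metal.

φR_n ≈ 334 kip (weld metal governs)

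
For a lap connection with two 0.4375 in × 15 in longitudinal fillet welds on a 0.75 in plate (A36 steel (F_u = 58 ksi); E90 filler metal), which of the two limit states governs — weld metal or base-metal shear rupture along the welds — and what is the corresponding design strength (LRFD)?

φR_n ≈ 376 kips (weld metal governs)

E90XX → F_EXX = 90 ksi.
t_e = 0.707 × 0.4375 = 0.3093 in; L = 30 in.
Weld metal: φR_n = 0.75 × 0.6 × 90 × 0.3093 × 30 = 375.8 kips.
Base metal (shear rupture): φR_n = 0.75 × 0.6 × 58 × 0.75 × 30 = 587.2 kips.
Governing: weld metal.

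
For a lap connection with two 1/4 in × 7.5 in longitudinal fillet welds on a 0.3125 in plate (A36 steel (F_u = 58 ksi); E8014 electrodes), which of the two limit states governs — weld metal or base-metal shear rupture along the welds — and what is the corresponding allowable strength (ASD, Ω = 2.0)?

R_n/Ω ≈ 63.6 kips (weld metal governs)

E80XX → F_EXX = 80 ksi.
t_e = 0.707 × 0.25 = 0.1767 in; L = 15 in.
Weld metal: R_n/Ω = (1/2.0) × 0.6 × 80 × 0.1767 × 15 = 63.63 kips.
Base metal (shear rupture): R_n/Ω = (1/2.0) × 0.6 × 58 × 0.3125 × 15 = 81.56 kips.
Governing: weld metal.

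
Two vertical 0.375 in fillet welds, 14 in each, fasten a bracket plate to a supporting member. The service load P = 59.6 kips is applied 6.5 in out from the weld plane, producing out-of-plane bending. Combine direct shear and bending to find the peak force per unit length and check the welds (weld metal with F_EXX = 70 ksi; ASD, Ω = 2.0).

f_max ≈ 6.3 kip/in; NOT adequate

L_w = 2 × 14 = 28 in; section modulus (unit throat) S = 2 × L²/6 = 65.33 in².
Direct shear f_v = P/L_w = 59.6/28 = 2.129 kip/in.
Moment M = P × e = 59.6 × 6.5 = 387.4 kip·in; bending f_b = M/S = 5.93 kip/in.
f_max = √(f_v² + f_b²) = √(2.129² + 5.93²) = 6.3 kip/in.
r_n/Ω = (1/2.0) × 0.6 × 70 × (0.707 × 0.375) = 5.568 kip/in → NOT adequate.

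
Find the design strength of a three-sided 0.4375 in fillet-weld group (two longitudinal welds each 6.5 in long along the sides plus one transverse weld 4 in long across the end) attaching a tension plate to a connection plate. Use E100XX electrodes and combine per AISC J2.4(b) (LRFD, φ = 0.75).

E100XX → F_EXX = 100 ksi.
t_e = 0.707 × 0.4375 = 0.3093 in.
R_nwl = 0.6 × 100 × 0.3093 × 13 = 241.3 kip (longitudinal, 2 welds).
R_nwt = 0.6 × 100 × 0.3093 × 4 = 74.23 kip (transverse, base value).
(i) R_nwl + R_nwt = 315.5 kip; (ii) 0.85 R_nwl + 1.5 R_nwt = 316.4 kip.
R_n = max = 316.4 kip [governs: (ii)]; φR_n = 237.3 kip.

φR_n ≈ 237 kip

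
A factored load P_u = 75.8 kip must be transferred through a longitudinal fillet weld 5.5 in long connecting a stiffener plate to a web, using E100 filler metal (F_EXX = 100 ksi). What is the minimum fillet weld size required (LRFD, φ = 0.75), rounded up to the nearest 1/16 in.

w = 7/16 in

Total weld length L = 5.5 in.
Required throat t_e = P_u / (φ × 0.6 F_EXX × L) = 75.8 / (0.75 × 0.6 × 100 × 5.5) = 0.3063 in.
Required leg w = t_e / 0.707 = 0.4332 in → use 7/16 in.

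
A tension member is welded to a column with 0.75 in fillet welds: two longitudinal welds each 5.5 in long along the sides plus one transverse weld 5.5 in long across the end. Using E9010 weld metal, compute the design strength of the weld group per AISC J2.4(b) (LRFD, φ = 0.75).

E90XX → F_EXX = 90 ksi.
t_e = 0.707 × 0.75 = 0.5302 in.
R_nwl = 0.6 × 90 × 0.5302 × 11 = 315 kips (longitudinal, 2 welds).
R_nwt = 0.6 × 90 × 0.5302 × 5.5 = 157.5 kips (transverse, base value).
(i) R_nwl + R_nwt = 472.5 kips; (ii) 0.85 R_nwl + 1.5 R_nwt = 503.9 kips.
R_n = max = 503.9 kips [governs: (ii)]; φR_n = 378 kips.

φR_n ≈ 378 kips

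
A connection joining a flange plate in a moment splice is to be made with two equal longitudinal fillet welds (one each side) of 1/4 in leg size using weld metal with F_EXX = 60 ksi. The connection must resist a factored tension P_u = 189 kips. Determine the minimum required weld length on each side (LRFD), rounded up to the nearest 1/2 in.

Throat t_e = 0.707 × 0.25 = 0.1767 in.
φr_n = 0.75 × 0.6 × 60 × 0.1767 = 4.772 kips/in.
L_req = P_u / φr_n = 189 / 4.772 = 39.6 in total.
Per side: 39.6 / 2 = 19.8 in.
Round up → use L = 20 in on each side.

L = 20 in on each side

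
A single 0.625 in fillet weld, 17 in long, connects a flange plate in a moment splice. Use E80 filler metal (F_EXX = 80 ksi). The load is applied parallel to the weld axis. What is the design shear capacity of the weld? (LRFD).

Effective throat t_e = 0.707 × 0.625 = 0.4419 in.
Total length L = 17 in; A_we = 0.4419 × 17 = 7.512 in².
F_nw = 0.6 F_EXX = 0.6 × 80 = 48 ksi.
φR_n = 0.75 × 48 × 7.512 = 270.4 kip.

φR_n ≈ 270 kip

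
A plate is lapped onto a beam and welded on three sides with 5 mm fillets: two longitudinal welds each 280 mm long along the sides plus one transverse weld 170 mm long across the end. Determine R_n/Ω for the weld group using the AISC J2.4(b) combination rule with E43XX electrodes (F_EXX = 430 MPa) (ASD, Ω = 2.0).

R_n/Ω ≈ 333 kN

t_e = 0.707 × 5 = 3.535 mm.
R_nwl = 0.6 × 430 × 3.535 × 560 × 10⁻³ = 510.7 kN (longitudinal, 2 welds).
R_nwt = 0.6 × 430 × 3.535 × 170 × 10⁻³ = 155 kN (transverse, base value).
(i) R_nwl + R_nwt = 665.8 kN; (ii) 0.85 R_nwl + 1.5 R_nwt = 666.7 kN.
R_n = max = 666.7 kN [governs: (ii)]; R_n/Ω = 333.3 kN.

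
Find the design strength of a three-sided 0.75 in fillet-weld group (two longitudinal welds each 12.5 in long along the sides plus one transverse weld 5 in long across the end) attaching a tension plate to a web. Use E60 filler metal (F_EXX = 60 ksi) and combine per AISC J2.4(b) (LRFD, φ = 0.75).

t_e = 0.707 × 0.75 = 0.5302 in.
R_nwl = 0.6 × 60 × 0.5302 × 25 = 477.2 kips (longitudinal, 2 welds).
R_nwt = 0.6 × 60 × 0.5302 × 5 = 95.44 kips (transverse, base value).
(i) R_nwl + R_nwt = 572.7 kips; (ii) 0.85 R_nwl + 1.5 R_nwt = 548.8 kips.
R_n = max = 572.7 kips [governs: (i)]; φR_n = 429.5 kips.

φR_n ≈ 430 kips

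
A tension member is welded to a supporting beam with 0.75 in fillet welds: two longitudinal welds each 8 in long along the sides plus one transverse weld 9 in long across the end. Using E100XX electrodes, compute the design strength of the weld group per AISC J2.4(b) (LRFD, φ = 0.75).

E100XX → F_EXX = 100 ksi.
t_e = 0.707 × 0.75 = 0.5302 in.
R_nwl = 0.6 × 100 × 0.5302 × 16 = 509 kip (longitudinal, 2 welds).
R_nwt = 0.6 × 100 × 0.5302 × 9 = 286.3 kip (transverse, base value).
(i) R_nwl + R_nwt = 795.4 kip; (ii) 0.85 R_nwl + 1.5 R_nwt = 862.2 kip.
R_n = max = 862.2 kip [governs: (ii)]; φR_n = 646.6 kip.

φR_n ≈ 647 kip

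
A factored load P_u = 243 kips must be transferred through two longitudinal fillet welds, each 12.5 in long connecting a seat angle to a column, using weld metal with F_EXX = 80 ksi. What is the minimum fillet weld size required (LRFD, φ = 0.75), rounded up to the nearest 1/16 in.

Total weld length L = 25 in.
Required throat t_e = P_u / (φ × 0.6 F_EXX × L) = 243 / (0.75 × 0.6 × 80 × 25) = 0.27 in.
Required leg w = t_e / 0.707 = 0.3819 in → use 7/16 in.

w = 7/16 in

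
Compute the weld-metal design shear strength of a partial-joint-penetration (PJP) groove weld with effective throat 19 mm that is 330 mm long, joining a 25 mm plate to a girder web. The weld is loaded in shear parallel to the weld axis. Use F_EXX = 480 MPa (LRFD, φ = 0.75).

Effective throat (given) t_e = 19 mm.
A_we = 19 × 330 = 6270 mm².
F_nw = 0.6 F_EXX = 288 MPa.
φR_n = 0.75 × 288 × 6270 × 10⁻³ = 1354 kN.

φR_n ≈ 1350 kN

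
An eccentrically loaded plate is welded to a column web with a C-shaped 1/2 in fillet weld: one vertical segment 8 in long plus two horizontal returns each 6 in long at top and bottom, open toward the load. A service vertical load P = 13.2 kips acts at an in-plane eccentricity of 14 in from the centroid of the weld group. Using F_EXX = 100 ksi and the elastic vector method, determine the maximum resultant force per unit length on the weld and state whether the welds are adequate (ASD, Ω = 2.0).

f_max ≈ 3.92 kip/in; adequate

Total weld length L_w = 20 in. Treat welds as unit-width lines.
Centroid: x̄ = 2×6×3 / 20 = 1.8 in from the vertical weld.
Polar moment about centroid: J = I_x + I_y = [8³/12 + 2×6×4²] + [8×1.8² + 2(6³/12 + 6×1.2²)] = 313.9 in³.
Direct shear f_v = P/L_w = 13.2 / 20 = 0.66 kip/in (vertical).
Torsion M = P·e = 13.2 × 14 = 184.8 kip·in.
Critical point at (x, y) = (4.2, 4) from centroid. f_tx = M·y/J = 2.355 kip/in; f_ty = M·x/J = 2.473 kip/in.
Resultant f_max = √[f_tx² + (f_v + f_ty)²] = √[2.355² + (0.66 + 2.473)²] = 3.919 kip/in.
Capacity per unit length: r_n/Ω = (1/2.0) × 0.6 × 100 × (0.707 × 0.5) = 10.6 kip/in.
3.919 ≤ 10.6 → adequate.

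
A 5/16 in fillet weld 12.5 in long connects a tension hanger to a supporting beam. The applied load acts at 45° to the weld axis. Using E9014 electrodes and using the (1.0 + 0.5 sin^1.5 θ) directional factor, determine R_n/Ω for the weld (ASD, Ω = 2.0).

R_n/Ω ≈ 96.7 kips

E90XX → F_EXX = 90 ksi.
t_e = 0.707 × 0.3125 = 0.2209 in; A_we = 0.2209 × 12.5 = 2.762 in².
Directional factor: 1.0 + 0.5 sin^1.5(45°) = 1.297.
F_nw = 0.6 × 90 × 1.297 = 70.05 ksi.
R_n/Ω = (70.05 × 2.762) / 2.0 = 96.74 kips.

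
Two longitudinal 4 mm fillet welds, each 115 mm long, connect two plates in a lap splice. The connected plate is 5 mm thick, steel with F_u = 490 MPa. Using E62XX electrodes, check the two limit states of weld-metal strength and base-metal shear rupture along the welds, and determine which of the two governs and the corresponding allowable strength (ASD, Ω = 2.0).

R_n/Ω ≈ 121 kN (weld metal governs)

E62XX → F_EXX = 620 MPa.
t_e = 0.707 × 4 = 2.828 mm; L = 230 mm.
Weld metal: R_n/Ω = (1/2.0) × 0.6 × 620 × 2.828 × 230 × 10⁻³ = 121 kN.
Base metal (shear rupture): R_n/Ω = (1/2.0) × 0.6 × 490 × 5 × 230 × 10⁻³ = 169.1 kN.
Governing: weld metal.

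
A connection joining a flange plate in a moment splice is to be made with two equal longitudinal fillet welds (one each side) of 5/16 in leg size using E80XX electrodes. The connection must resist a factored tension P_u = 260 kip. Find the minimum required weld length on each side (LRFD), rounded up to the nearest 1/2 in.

L = 16.5 in on each side

E80XX → F_EXX = 80 ksi.
Throat t_e = 0.707 × 0.3125 = 0.2209 in.
φr_n = 0.75 × 0.6 × 80 × 0.2209 = 7.954 kip/in.
L_req = P_u / φr_n = 260 / 7.954 = 32.69 in total.
Per side: 32.69 / 2 = 16.34 in.
Round up → use L = 16.5 in on each side.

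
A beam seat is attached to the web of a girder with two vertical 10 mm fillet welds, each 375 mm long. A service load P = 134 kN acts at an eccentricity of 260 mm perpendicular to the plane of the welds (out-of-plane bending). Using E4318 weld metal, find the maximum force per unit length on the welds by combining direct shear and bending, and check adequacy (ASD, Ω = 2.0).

E43XX → F_EXX = 430 MPa.
L_w = 2 × 375 = 750 mm; section modulus (unit throat) S = 2 × L²/6 = 46880 mm².
Direct shear f_v = P/L_w = 134×10³/750 = 178.7 N/mm.
Moment M = P × e = 134×10³ × 260 = 34840000 N·mm; bending f_b = M/S = 743.3 N/mm.
f_max = √(f_v² + f_b²) = √(178.7² + 743.3²) = 764.4 N/mm.
r_n/Ω = (1/2.0) × 0.6 × 430 × (0.707 × 10) = 912 N/mm → adequate.

f_max ≈ 764 N/mm; adequate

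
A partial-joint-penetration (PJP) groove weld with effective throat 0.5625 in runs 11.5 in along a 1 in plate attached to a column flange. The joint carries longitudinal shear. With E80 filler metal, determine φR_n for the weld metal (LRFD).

E80XX → F_EXX = 80 ksi.
Effective throat (given) t_e = 0.5625 in.
A_we = 0.5625 × 11.5 = 6.469 in².
F_nw = 0.6 F_EXX = 48 ksi.
φR_n = 0.75 × 48 × 6.469 = 232.9 kip.

φR_n ≈ 233 kip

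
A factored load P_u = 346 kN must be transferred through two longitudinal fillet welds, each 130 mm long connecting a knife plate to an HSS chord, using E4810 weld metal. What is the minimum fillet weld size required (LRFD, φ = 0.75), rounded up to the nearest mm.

w = 9 mm

E48XX → F_EXX = 480 MPa.
Total weld length L = 260 mm.
Required throat t_e = P_u / (φ × 0.6 F_EXX × L) = 346 / (0.75 × 0.6 × 480 × 260 × 10⁻³) = 6.161 mm.
Required leg w = t_e / 0.707 = 8.714 mm → use 9 mm.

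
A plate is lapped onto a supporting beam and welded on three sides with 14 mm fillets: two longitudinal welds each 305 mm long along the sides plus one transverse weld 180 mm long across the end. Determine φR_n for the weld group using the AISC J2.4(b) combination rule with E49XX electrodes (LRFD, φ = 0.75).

φR_n ≈ 1720 kN

E49XX → F_EXX = 490 MPa.
t_e = 0.707 × 14 = 9.898 mm.
R_nwl = 0.6 × 490 × 9.898 × 610 × 10⁻³ = 1775 kN (longitudinal, 2 welds).
R_nwt = 0.6 × 490 × 9.898 × 180 × 10⁻³ = 523.8 kN (transverse, base value).
(i) R_nwl + R_nwt = 2299 kN; (ii) 0.85 R_nwl + 1.5 R_nwt = 2295 kN.
R_n = max = 2299 kN [governs: (i)]; φR_n = 1724 kN.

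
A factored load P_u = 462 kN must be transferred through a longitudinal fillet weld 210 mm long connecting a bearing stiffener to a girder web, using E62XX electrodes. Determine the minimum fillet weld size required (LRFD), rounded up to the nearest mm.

E62XX → F_EXX = 620 MPa.
Total weld length L = 210 mm.
Required throat t_e = P_u / (φ × 0.6 F_EXX × L) = 462 / (0.75 × 0.6 × 620 × 210 × 10⁻³) = 7.885 mm.
Required leg w = t_e / 0.707 = 11.15 mm → use 12 mm.

w = 12 mm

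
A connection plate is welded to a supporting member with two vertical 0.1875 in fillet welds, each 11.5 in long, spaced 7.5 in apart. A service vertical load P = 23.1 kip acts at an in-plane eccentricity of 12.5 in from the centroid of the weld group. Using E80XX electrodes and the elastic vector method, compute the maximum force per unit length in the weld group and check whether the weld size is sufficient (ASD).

E80XX → F_EXX = 80 ksi.
Total weld length L_w = 23 in. Treat welds as unit-width lines.
Polar moment about centroid: J = 2[d³/12 + d(b/2)²] = 2[11.5³/12 + 11.5×3.75²] = 576.9 in³.
Direct shear f_v = P/L_w = 23.1 / 23 = 1.004 kip/in (vertical).
Torsion M = P·e = 23.1 × 12.5 = 288.75 kip·in.
Critical point at (x, y) = (3.75, 5.75) from centroid. f_tx = M·y/J = 2.878 kip/in; f_ty = M·x/J = 1.877 kip/in.
Resultant f_max = √[f_tx² + (f_v + f_ty)²] = √[2.878² + (1.004 + 1.877)²] = 4.072 kip/in.
Capacity per unit length: r_n/Ω = (1/2.0) × 0.6 × 80 × (0.707 × 0.1875) = 3.181 kip/in.
4.072 > 3.181 → NOT adequate.

f_max ≈ 4.07 kip/in; NOT adequate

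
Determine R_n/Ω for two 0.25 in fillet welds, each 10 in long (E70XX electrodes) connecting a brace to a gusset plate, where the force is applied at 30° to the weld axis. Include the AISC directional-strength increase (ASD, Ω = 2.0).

R_n/Ω ≈ 87.4 kips

E70XX → F_EXX = 70 ksi.
t_e = 0.707 × 0.25 = 0.1767 in; A_we = 0.1767 × 20 = 3.535 in².
Directional factor: 1.0 + 0.5 sin^1.5(30°) = 1.177.
F_nw = 0.6 × 70 × 1.177 = 49.42 ksi.
R_n/Ω = (49.42 × 3.535) / 2.0 = 87.36 kips.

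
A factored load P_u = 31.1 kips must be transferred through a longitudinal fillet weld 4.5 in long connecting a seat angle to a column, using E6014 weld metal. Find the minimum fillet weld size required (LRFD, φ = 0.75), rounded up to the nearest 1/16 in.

w = 3/8 in

E60XX → F_EXX = 60 ksi.
Total weld length L = 4.5 in.
Required throat t_e = P_u / (φ × 0.6 F_EXX × L) = 31.1 / (0.75 × 0.6 × 60 × 4.5) = 0.256 in.
Required leg w = t_e / 0.707 = 0.362 in → use 3/8 in.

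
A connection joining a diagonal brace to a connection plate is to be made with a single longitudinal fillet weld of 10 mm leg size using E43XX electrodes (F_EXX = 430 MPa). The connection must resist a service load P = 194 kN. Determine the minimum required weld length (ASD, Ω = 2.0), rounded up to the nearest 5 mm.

Throat t_e = 0.707 × 10 = 7.07 mm.
r_n/Ω = (0.6 × 430 × 7.07) / 2.0 = 912 N/mm = 0.912 kN/mm.
L_req = P / (r_n/Ω) = 194 / 0.912 = 212.7 mm total.
Round up → use L = 215 mm.

L = 215 mm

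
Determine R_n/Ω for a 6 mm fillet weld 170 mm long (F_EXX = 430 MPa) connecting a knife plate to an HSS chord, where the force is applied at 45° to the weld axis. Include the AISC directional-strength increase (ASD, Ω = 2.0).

t_e = 0.707 × 6 = 4.242 mm; A_we = 4.242 × 170 = 721.1 mm².
Directional factor: 1.0 + 0.5 sin^1.5(45°) = 1.297.
F_nw = 0.6 × 430 × 1.297 = 334.7 MPa.
R_n/Ω = (334.7 × 721.1) / 2.0 × 10⁻³ = 120.7 kN.

R_n/Ω ≈ 121 kN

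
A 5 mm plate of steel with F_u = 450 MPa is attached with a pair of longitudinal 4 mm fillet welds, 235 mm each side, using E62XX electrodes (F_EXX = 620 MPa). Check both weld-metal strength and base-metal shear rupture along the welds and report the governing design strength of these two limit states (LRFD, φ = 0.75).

φR_n ≈ 371 kN (weld metal governs)

t_e = 0.707 × 4 = 2.828 mm; L = 470 mm.
Weld metal: φR_n = 0.75 × 0.6 × 620 × 2.828 × 470 × 10⁻³ = 370.8 kN.
Base metal (shear rupture): φR_n = 0.75 × 0.6 × 450 × 5 × 470 × 10⁻³ = 475.9 kN.
Governing: weld metal.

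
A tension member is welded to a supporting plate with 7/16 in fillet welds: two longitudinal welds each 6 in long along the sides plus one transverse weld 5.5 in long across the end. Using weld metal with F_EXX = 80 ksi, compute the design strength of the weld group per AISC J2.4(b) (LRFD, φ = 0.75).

φR_n ≈ 205 kip

t_e = 0.707 × 0.4375 = 0.3093 in.
R_nwl = 0.6 × 80 × 0.3093 × 12 = 178.2 kip (longitudinal, 2 welds).
R_nwt = 0.6 × 80 × 0.3093 × 5.5 = 81.66 kip (transverse, base value).
(i) R_nwl + R_nwt = 259.8 kip; (ii) 0.85 R_nwl + 1.5 R_nwt = 273.9 kip.
R_n = max = 273.9 kip [governs: (ii)]; φR_n = 205.4 kip.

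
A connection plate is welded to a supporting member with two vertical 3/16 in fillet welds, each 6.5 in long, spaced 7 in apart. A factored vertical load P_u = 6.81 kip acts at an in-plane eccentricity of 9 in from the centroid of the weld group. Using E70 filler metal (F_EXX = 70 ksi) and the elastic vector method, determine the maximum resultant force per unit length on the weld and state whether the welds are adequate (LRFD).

f_max ≈ 1.85 kip/in; adequate

Total weld length L_w = 13 in. Treat welds as unit-width lines.
Polar moment about centroid: J = 2[d³/12 + d(b/2)²] = 2[6.5³/12 + 6.5×3.5²] = 205 in³.
Direct shear f_v = P/L_w = 6.81 / 13 = 0.5238 kip/in (vertical).
Torsion M = P·e = 6.81 × 9 = 61.29 kip·in.
Critical point at (x, y) = (3.5, 3.25) from centroid. f_tx = M·y/J = 0.9716 kip/in; f_ty = M·x/J = 1.046 kip/in.
Resultant f_max = √[f_tx² + (f_v + f_ty)²] = √[0.9716² + (0.5238 + 1.046)²] = 1.846 kip/in.
Capacity per unit length: φr_n = 0.75 × 0.6 × 70 × (0.707 × 0.1875) = 4.176 kip/in.
1.846 ≤ 4.176 → adequate.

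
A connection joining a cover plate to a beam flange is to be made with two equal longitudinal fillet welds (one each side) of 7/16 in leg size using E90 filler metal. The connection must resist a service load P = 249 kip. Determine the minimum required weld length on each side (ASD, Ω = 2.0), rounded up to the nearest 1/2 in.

E90XX → F_EXX = 90 ksi.
Throat t_e = 0.707 × 0.4375 = 0.3093 in.
r_n/Ω = (0.6 × 90 × 0.3093) / 2.0 = 8.351 kip/in.
L_req = P / (r_n/Ω) = 249 / 8.351 = 29.82 in total.
Per side: 29.82 / 2 = 14.91 in.
Round up → use L = 15 in on each side.

L = 15 in on each side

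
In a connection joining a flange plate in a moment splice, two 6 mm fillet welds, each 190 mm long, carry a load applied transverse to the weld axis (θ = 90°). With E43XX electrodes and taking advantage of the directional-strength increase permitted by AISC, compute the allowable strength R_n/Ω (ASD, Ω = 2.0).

E43XX → F_EXX = 430 MPa.
t_e = 0.707 × 6 = 4.242 mm; A_we = 4.242 × 380 = 1612 mm².
Directional factor: 1.0 + 0.5 sin^1.5(90°) = 1.5.
F_nw = 0.6 × 430 × 1.5 = 387 MPa.
R_n/Ω = (387 × 1612) / 2.0 × 10⁻³ = 311.9 kN.

R_n/Ω ≈ 312 kN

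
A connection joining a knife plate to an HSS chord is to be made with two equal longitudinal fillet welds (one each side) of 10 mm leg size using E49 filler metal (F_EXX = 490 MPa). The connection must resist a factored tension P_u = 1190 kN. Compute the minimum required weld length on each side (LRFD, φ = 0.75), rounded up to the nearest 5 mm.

L = 385 mm on each side

Throat t_e = 0.707 × 10 = 7.07 mm.
φr_n = 0.75 × 0.6 × 490 × 7.07 × 10⁻³ = 1.559 kN/mm.
L_req = P_u / φr_n = 1190 / 1.559 = 763.3 mm total.
Per side: 763.3 / 2 = 381.7 mm.
Round up → use L = 385 mm on each side.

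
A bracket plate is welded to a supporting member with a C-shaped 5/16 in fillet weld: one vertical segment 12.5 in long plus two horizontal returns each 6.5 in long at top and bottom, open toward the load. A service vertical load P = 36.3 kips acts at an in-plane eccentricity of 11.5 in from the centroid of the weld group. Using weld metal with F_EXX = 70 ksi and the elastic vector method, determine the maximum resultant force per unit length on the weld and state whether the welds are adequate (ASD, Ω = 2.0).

Total weld length L_w = 25.5 in. Treat welds as unit-width lines.
Centroid: x̄ = 2×6.5×3.25 / 25.5 = 1.657 in from the vertical weld.
Polar moment about centroid: J = I_x + I_y = [12.5³/12 + 2×6.5×6.25²] + [12.5×1.657² + 2(6.5³/12 + 6.5×1.593²)] = 783.7 in³.
Direct shear f_v = P/L_w = 36.3 / 25.5 = 1.424 kip/in (vertical).
Torsion M = P·e = 36.3 × 11.5 = 417.45 kip·in.
Critical point at (x, y) = (4.843, 6.25) from centroid. f_tx = M·y/J = 3.329 kip/in; f_ty = M·x/J = 2.58 kip/in.
Resultant f_max = √[f_tx² + (f_v + f_ty)²] = √[3.329² + (1.424 + 2.58)²] = 5.207 kip/in.
Capacity per unit length: r_n/Ω = (1/2.0) × 0.6 × 70 × (0.707 × 0.3125) = 4.64 kip/in.
5.207 > 4.64 → NOT adequate.

f_max ≈ 5.21 kip/in; NOT adequate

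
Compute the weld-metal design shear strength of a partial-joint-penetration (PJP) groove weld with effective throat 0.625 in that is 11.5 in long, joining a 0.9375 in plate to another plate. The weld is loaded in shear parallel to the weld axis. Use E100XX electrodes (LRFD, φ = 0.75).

E100XX → F_EXX = 100 ksi.
Effective throat (given) t_e = 0.625 in.
A_we = 0.625 × 11.5 = 7.188 in².
F_nw = 0.6 F_EXX = 60 ksi.
φR_n = 0.75 × 60 × 7.188 = 323.4 kips.

φR_n ≈ 323 kips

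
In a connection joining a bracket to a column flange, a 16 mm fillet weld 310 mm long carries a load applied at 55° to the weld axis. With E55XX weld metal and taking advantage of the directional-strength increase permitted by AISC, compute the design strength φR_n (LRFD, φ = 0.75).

φR_n ≈ 1190 kN

E55XX → F_EXX = 550 MPa.
t_e = 0.707 × 16 = 11.31 mm; A_we = 11.31 × 310 = 3507 mm².
Directional factor: 1.0 + 0.5 sin^1.5(55°) = 1.371.
F_nw = 0.6 × 550 × 1.371 = 452.3 MPa.
φR_n = 0.75 × 452.3 × 3507 × 10⁻³ = 1190 kN.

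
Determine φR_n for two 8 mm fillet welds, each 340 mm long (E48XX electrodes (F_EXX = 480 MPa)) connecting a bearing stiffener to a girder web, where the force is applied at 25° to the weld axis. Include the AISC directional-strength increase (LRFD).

t_e = 0.707 × 8 = 5.656 mm; A_we = 5.656 × 680 = 3846 mm².
Directional factor: 1.0 + 0.5 sin^1.5(25°) = 1.137.
F_nw = 0.6 × 480 × 1.137 = 327.6 MPa.
φR_n = 0.75 × 327.6 × 3846 × 10⁻³ = 944.9 kN.

φR_n ≈ 945 kN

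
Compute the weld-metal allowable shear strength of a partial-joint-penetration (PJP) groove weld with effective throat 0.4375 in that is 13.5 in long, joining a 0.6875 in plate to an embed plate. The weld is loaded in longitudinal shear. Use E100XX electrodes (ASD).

E100XX → F_EXX = 100 ksi.
Effective throat (given) t_e = 0.4375 in.
A_we = 0.4375 × 13.5 = 5.906 in².
F_nw = 0.6 F_EXX = 60 ksi.
R_n/Ω = (60 × 5.906) / 2.0 = 177.2 kips.

R_n/Ω ≈ 177 kips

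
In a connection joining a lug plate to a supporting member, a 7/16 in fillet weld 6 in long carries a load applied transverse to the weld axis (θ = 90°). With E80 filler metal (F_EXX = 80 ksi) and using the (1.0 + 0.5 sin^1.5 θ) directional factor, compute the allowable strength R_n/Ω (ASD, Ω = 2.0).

t_e = 0.707 × 0.4375 = 0.3093 in; A_we = 0.3093 × 6 = 1.856 in².
Directional factor: 1.0 + 0.5 sin^1.5(90°) = 1.5.
F_nw = 0.6 × 80 × 1.5 = 72 ksi.
R_n/Ω = (72 × 1.856) / 2.0 = 66.81 kip.

R_n/Ω ≈ 66.8 kip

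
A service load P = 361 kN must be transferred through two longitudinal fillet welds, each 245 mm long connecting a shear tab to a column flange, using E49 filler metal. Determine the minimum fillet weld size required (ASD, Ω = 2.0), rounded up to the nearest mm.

E49XX → F_EXX = 490 MPa.
Total weld length L = 490 mm.
Required throat t_e = P × Ω / (0.6 F_EXX × L) = 361 × 2.0 / (0.6 × 490 × 490 × 10⁻³) = 5.012 mm.
Required leg w = t_e / 0.707 = 7.089 mm → use 8 mm.

w = 8 mm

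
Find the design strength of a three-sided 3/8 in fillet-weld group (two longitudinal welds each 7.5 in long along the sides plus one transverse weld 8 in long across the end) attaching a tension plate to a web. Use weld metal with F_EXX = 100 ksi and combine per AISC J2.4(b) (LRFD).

t_e = 0.707 × 0.375 = 0.2651 in.
R_nwl = 0.6 × 100 × 0.2651 × 15 = 238.6 kip (longitudinal, 2 welds).
R_nwt = 0.6 × 100 × 0.2651 × 8 = 127.3 kip (transverse, base value).
(i) R_nwl + R_nwt = 365.9 kip; (ii) 0.85 R_nwl + 1.5 R_nwt = 393.7 kip.
R_n = max = 393.7 kip [governs: (ii)]; φR_n = 295.3 kip.

φR_n ≈ 295 kip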